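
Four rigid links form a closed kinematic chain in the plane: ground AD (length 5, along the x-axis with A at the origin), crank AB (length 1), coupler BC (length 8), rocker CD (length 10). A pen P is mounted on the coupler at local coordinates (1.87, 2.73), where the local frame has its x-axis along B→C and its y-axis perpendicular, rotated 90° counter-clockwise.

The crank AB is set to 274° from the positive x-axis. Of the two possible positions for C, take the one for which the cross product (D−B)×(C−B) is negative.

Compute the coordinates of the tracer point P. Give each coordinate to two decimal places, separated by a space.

2.92 -2.68

A=(0,0), D=(5.00,0)
B = A + 1.00·(cos274°, sin274°) = (0.0698, -0.9976)
|BD| = 5.0302
circle(B,8.00) ∩ circle(D,10.00): a=-1.0633, h=7.9290
  candidates: C₊=(-2.5449,6.5631) cross=39.884; C₋=(0.6000,-8.9800) cross=-39.884
  mode - wants cross < 0 → take C=(0.6000,-8.9800) (cross=-39.884)
ex = (C−B)/|BC| = (0.0663,-0.9978); ey = (0.9978,0.0663)
P = B + 1.87·ex + 2.73·ey = (2.9177,-2.6825)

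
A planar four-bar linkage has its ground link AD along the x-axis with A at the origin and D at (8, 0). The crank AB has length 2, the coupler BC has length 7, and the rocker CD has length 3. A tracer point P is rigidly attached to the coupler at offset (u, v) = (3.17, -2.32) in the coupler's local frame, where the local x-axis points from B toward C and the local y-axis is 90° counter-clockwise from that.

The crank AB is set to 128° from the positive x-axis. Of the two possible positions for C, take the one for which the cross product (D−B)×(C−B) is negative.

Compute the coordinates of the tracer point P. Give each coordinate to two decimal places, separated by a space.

0.79 -1.79

A=(0,0), D=(8.00,0)
B = A + 2.00·(cos128°, sin128°) = (-1.2313, 1.5760)
|BD| = 9.3649
circle(B,7.00) ∩ circle(D,3.00): a=6.8181, h=1.5855
  candidates: C₊=(5.7563,1.9915) cross=14.848; C₋=(5.2227,-1.1343) cross=-14.848
  mode - wants cross < 0 → take C=(5.2227,-1.1343) (cross=-14.848)
ex = (C−B)/|BC| = (0.9220,-0.3872); ey = (0.3872,0.9220)
P = B + 3.17·ex + -2.32·ey = (0.7932,-1.7904)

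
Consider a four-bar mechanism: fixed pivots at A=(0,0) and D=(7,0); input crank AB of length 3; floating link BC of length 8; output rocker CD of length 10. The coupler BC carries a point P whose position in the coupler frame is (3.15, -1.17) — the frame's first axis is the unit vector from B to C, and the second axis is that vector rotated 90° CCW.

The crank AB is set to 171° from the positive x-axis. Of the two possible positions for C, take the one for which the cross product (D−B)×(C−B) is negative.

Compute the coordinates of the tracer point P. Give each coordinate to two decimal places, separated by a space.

A=(0,0), D=(7.00,0)
B = A + 3.00·(cos171°, sin171°) = (-2.9631, 0.4693)
|BD| = 9.9741
circle(B,8.00) ∩ circle(D,10.00): a=3.1824, h=7.3398
  candidates: C₊=(0.5611,7.6512) cross=73.208; C₋=(-0.1296,-7.0121) cross=-73.208
  mode - wants cross < 0 → take C=(-0.1296,-7.0121) (cross=-73.208)
ex = (C−B)/|BC| = (0.3542,-0.9352); ey = (0.9352,0.3542)
P = B + 3.15·ex + -1.17·ey = (-2.9415,-2.8909)

-2.94 -2.89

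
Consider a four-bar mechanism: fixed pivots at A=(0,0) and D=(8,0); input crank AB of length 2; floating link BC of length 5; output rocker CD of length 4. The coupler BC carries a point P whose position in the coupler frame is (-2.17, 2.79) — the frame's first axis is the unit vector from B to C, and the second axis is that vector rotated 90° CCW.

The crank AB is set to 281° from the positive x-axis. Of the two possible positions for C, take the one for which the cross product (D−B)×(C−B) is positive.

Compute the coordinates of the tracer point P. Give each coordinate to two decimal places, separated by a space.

-3.08 -1.23

A=(0,0), D=(8.00,0)
B = A + 2.00·(cos281°, sin281°) = (0.3816, -1.9633)
|BD| = 7.8673
circle(B,5.00) ∩ circle(D,4.00): a=4.5056, h=2.1678
  candidates: C₊=(4.2037,1.2603) cross=17.055; C₋=(5.2857,-2.9381) cross=-17.055
  mode + wants cross > 0 → take C=(4.2037,1.2603) (cross=17.055)
ex = (C−B)/|BC| = (0.7644,0.6447); ey = (-0.6447,0.7644)
P = B + -2.17·ex + 2.79·ey = (-3.0759,-1.2295)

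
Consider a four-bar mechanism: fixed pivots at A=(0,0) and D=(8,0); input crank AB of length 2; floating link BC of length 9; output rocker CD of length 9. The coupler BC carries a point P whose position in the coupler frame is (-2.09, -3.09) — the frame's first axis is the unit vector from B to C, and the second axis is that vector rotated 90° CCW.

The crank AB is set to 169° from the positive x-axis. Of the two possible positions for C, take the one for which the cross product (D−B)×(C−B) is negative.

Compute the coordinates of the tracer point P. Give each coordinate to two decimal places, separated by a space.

-5.69 0.55

A=(0,0), D=(8.00,0)
B = A + 2.00·(cos169°, sin169°) = (-1.9633, 0.3816)
|BD| = 9.9706
circle(B,9.00) ∩ circle(D,9.00): a=4.9853, h=7.4931
  candidates: C₊=(3.3052,7.6784) cross=74.711; C₋=(2.7316,-7.2968) cross=-74.711
  mode - wants cross < 0 → take C=(2.7316,-7.2968) (cross=-74.711)
ex = (C−B)/|BC| = (0.5216,-0.8532); ey = (0.8532,0.5216)
P = B + -2.09·ex + -3.09·ey = (-5.6898,0.5528)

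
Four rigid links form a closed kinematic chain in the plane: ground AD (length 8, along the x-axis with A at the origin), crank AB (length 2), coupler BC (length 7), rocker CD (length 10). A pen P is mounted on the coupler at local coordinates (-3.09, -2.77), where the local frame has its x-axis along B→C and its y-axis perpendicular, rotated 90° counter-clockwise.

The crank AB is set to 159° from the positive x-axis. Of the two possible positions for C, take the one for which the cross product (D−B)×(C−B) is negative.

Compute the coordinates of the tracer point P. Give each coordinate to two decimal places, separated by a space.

-5.37 2.95

A=(0,0), D=(8.00,0)
B = A + 2.00·(cos159°, sin159°) = (-1.8672, 0.7167)
|BD| = 9.8932
circle(B,7.00) ∩ circle(D,10.00): a=2.3690, h=6.5869
  candidates: C₊=(0.9729,7.1147) cross=65.166; C₋=(0.0184,-6.0245) cross=-65.166
  mode - wants cross < 0 → take C=(0.0184,-6.0245) (cross=-65.166)
ex = (C−B)/|BC| = (0.2694,-0.9630); ey = (0.9630,0.2694)
P = B + -3.09·ex + -2.77·ey = (-5.3671,2.9464)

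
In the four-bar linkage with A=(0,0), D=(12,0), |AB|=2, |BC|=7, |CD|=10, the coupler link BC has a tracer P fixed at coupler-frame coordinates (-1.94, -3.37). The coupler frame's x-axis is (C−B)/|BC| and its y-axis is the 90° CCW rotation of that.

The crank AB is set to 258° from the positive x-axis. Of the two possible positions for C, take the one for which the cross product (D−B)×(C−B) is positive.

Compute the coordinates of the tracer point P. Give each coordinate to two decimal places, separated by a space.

1.62 -5.27

A=(0,0), D=(12.00,0)
B = A + 2.00·(cos258°, sin258°) = (-0.4158, -1.9563)
|BD| = 12.5690
circle(B,7.00) ∩ circle(D,10.00): a=4.2557, h=5.5578
  candidates: C₊=(2.9230,4.1961) cross=69.856; C₋=(4.6531,-6.7840) cross=-69.856
  mode + wants cross > 0 → take C=(2.9230,4.1961) (cross=69.856)
ex = (C−B)/|BC| = (0.4770,0.8789); ey = (-0.8789,0.4770)
P = B + -1.94·ex + -3.37·ey = (1.6208,-5.2688)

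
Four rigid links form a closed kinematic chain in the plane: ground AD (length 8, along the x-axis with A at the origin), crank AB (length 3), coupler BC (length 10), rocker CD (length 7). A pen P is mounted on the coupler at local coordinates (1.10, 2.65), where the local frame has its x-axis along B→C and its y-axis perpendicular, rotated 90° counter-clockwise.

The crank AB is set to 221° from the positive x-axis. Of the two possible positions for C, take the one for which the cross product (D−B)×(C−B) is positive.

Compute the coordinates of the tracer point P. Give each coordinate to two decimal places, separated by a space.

A=(0,0), D=(8.00,0)
B = A + 3.00·(cos221°, sin221°) = (-2.2641, -1.9682)
|BD| = 10.4511
circle(B,10.00) ∩ circle(D,7.00): a=7.6655, h=6.4219
  candidates: C₊=(4.0548,5.7824) cross=67.116; C₋=(6.4736,-6.8315) cross=-67.116
  mode + wants cross > 0 → take C=(4.0548,5.7824) (cross=67.116)
ex = (C−B)/|BC| = (0.6319,0.7751); ey = (-0.7751,0.6319)
P = B + 1.10·ex + 2.65·ey = (-3.6229,0.5589)

-3.62 0.56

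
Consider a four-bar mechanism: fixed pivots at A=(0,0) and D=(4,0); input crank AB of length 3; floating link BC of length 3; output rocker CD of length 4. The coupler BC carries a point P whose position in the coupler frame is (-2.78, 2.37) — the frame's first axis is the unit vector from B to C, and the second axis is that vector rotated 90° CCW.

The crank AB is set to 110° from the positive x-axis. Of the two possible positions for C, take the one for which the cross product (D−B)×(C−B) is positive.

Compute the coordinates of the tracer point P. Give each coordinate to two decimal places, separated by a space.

A=(0,0), D=(4.00,0)
B = A + 3.00·(cos110°, sin110°) = (-1.0261, 2.8191)
|BD| = 5.7627
circle(B,3.00) ∩ circle(D,4.00): a=2.2740, h=1.9568
  candidates: C₊=(1.9145,3.4133) cross=11.276; C₋=(-0.0000,-0.0000) cross=-11.276
  mode + wants cross > 0 → take C=(1.9145,3.4133) (cross=11.276)
ex = (C−B)/|BC| = (0.9802,0.1981); ey = (-0.1981,0.9802)
P = B + -2.78·ex + 2.37·ey = (-4.2204,4.5915)

-4.22 4.59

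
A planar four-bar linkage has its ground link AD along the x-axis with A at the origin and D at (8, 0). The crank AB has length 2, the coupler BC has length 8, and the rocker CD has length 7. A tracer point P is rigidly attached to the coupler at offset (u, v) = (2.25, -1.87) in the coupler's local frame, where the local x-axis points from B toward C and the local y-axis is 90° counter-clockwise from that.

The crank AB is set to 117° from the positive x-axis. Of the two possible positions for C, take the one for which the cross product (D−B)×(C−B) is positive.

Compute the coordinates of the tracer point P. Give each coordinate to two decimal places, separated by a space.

A=(0,0), D=(8.00,0)
B = A + 2.00·(cos117°, sin117°) = (-0.9080, 1.7820)
|BD| = 9.0845
circle(B,8.00) ∩ circle(D,7.00): a=5.3678, h=5.9318
  candidates: C₊=(5.5191,6.5456) cross=53.887; C₋=(3.1920,-5.0875) cross=-53.887
  mode + wants cross > 0 → take C=(5.5191,6.5456) (cross=53.887)
ex = (C−B)/|BC| = (0.8034,0.5955); ey = (-0.5955,0.8034)
P = B + 2.25·ex + -1.87·ey = (2.0131,1.6194)

2.01 1.62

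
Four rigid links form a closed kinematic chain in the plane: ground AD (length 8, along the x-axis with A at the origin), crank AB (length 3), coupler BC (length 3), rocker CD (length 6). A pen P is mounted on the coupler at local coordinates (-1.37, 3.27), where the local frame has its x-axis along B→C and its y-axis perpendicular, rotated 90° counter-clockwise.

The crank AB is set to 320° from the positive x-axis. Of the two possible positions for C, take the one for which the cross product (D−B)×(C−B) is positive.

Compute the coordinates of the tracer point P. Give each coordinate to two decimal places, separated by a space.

A=(0,0), D=(8.00,0)
B = A + 3.00·(cos320°, sin320°) = (2.2981, -1.9284)
|BD| = 6.0191
circle(B,3.00) ∩ circle(D,6.00): a=0.7667, h=2.9004
  candidates: C₊=(2.0952,1.0648) cross=17.458; C₋=(3.9536,-4.4302) cross=-17.458
  mode + wants cross > 0 → take C=(2.0952,1.0648) (cross=17.458)
ex = (C−B)/|BC| = (-0.0676,0.9977); ey = (-0.9977,-0.0676)
P = B + -1.37·ex + 3.27·ey = (-0.8717,-3.5164)

-0.87 -3.52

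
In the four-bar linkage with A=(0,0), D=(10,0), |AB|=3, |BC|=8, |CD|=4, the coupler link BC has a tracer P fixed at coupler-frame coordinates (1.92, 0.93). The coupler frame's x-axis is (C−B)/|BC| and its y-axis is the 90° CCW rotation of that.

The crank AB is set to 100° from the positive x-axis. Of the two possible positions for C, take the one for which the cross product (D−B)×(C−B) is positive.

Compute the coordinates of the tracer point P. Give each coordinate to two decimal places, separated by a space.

1.38 3.92

A=(0,0), D=(10.00,0)
B = A + 3.00·(cos100°, sin100°) = (-0.5209, 2.9544)
|BD| = 10.9279
circle(B,8.00) ∩ circle(D,4.00): a=7.6602, h=2.3069
  candidates: C₊=(7.4776,3.1045) cross=25.210; C₋=(6.2303,-1.3376) cross=-25.210
  mode + wants cross > 0 → take C=(7.4776,3.1045) (cross=25.210)
ex = (C−B)/|BC| = (0.9998,0.0188); ey = (-0.0188,0.9998)
P = B + 1.92·ex + 0.93·ey = (1.3813,3.9203)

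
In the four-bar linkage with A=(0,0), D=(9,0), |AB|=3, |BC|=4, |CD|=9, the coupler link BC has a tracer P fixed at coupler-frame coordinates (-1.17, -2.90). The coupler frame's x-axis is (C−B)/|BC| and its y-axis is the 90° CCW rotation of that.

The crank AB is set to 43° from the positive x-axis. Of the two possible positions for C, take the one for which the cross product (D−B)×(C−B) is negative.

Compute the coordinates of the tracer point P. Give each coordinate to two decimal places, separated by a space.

A=(0,0), D=(9.00,0)
B = A + 3.00·(cos43°, sin43°) = (2.1941, 2.0460)
|BD| = 7.1068
circle(B,4.00) ∩ circle(D,9.00): a=-1.0197, h=3.8679
  candidates: C₊=(2.3311,6.0436) cross=27.488; C₋=(0.1040,-1.3646) cross=-27.488
  mode - wants cross < 0 → take C=(0.1040,-1.3646) (cross=-27.488)
ex = (C−B)/|BC| = (-0.5225,-0.8526); ey = (0.8526,-0.5225)
P = B + -1.17·ex + -2.90·ey = (0.3327,4.5588)

0.33 4.56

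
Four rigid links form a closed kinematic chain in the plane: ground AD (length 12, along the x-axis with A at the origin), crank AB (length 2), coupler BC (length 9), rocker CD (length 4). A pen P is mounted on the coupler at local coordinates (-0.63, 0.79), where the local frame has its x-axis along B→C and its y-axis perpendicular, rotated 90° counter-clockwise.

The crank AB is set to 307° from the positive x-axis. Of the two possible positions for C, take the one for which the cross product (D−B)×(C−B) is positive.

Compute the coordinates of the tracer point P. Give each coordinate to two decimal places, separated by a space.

A=(0,0), D=(12.00,0)
B = A + 2.00·(cos307°, sin307°) = (1.2036, -1.5973)
|BD| = 10.9139
circle(B,9.00) ∩ circle(D,4.00): a=8.4348, h=3.1391
  candidates: C₊=(9.0882,2.7425) cross=34.260; C₋=(10.0070,-3.4681) cross=-34.260
  mode + wants cross > 0 → take C=(9.0882,2.7425) (cross=34.260)
ex = (C−B)/|BC| = (0.8761,0.4822); ey = (-0.4822,0.8761)
P = B + -0.63·ex + 0.79·ey = (0.2708,-1.2090)

0.27 -1.21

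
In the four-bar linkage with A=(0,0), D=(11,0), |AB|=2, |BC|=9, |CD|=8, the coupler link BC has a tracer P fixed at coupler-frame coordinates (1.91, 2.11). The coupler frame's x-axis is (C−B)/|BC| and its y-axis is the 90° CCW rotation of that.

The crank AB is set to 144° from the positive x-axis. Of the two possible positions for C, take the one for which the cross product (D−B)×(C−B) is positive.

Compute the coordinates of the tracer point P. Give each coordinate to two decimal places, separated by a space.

A=(0,0), D=(11.00,0)
B = A + 2.00·(cos144°, sin144°) = (-1.6180, 1.1756)
|BD| = 12.6727
circle(B,9.00) ∩ circle(D,8.00): a=7.0071, h=5.6481
  candidates: C₊=(5.8828,6.1493) cross=71.576; C₋=(4.8349,-5.0982) cross=-71.576
  mode + wants cross > 0 → take C=(5.8828,6.1493) (cross=71.576)
ex = (C−B)/|BC| = (0.8334,0.5526); ey = (-0.5526,0.8334)
P = B + 1.91·ex + 2.11·ey = (-1.1923,3.9896)

-1.19 3.99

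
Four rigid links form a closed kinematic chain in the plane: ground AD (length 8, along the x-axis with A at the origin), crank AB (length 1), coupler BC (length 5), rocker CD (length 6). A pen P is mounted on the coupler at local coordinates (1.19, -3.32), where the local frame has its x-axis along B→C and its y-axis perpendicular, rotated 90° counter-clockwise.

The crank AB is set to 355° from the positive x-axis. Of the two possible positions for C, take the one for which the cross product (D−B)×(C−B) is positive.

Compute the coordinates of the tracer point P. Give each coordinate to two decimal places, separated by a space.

4.44 -0.85

A=(0,0), D=(8.00,0)
B = A + 1.00·(cos355°, sin355°) = (0.9962, -0.0872)
|BD| = 7.0043
circle(B,5.00) ∩ circle(D,6.00): a=2.7169, h=4.1974
  candidates: C₊=(3.6607,4.1437) cross=29.400; C₋=(3.7652,-4.2504) cross=-29.400
  mode + wants cross > 0 → take C=(3.6607,4.1437) (cross=29.400)
ex = (C−B)/|BC| = (0.5329,0.8462); ey = (-0.8462,0.5329)
P = B + 1.19·ex + -3.32·ey = (4.4397,-0.8494)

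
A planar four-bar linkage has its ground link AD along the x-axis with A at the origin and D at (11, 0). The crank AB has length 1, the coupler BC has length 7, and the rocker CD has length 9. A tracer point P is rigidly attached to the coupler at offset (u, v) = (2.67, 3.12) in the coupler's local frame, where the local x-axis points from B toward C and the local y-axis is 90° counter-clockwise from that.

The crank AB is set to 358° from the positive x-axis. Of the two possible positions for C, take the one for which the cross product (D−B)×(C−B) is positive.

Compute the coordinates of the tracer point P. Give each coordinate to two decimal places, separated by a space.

A=(0,0), D=(11.00,0)
B = A + 1.00·(cos358°, sin358°) = (0.9994, -0.0349)
|BD| = 10.0007
circle(B,7.00) ∩ circle(D,9.00): a=3.4004, h=6.1186
  candidates: C₊=(4.3785,6.0955) cross=61.190; C₋=(4.4212,-6.1416) cross=-61.190
  mode + wants cross > 0 → take C=(4.3785,6.0955) (cross=61.190)
ex = (C−B)/|BC| = (0.4827,0.8758); ey = (-0.8758,0.4827)
P = B + 2.67·ex + 3.12·ey = (-0.4441,3.8095)

-0.44 3.81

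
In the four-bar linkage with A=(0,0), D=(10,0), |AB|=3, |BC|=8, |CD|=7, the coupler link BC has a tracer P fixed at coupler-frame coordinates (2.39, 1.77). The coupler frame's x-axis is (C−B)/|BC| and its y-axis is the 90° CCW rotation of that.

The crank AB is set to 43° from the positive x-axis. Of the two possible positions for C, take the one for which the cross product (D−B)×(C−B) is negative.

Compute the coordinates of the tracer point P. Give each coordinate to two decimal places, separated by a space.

A=(0,0), D=(10.00,0)
B = A + 3.00·(cos43°, sin43°) = (2.1941, 2.0460)
|BD| = 8.0696
circle(B,8.00) ∩ circle(D,7.00): a=4.9642, h=6.2735
  candidates: C₊=(8.5867,6.8558) cross=50.625; C₋=(5.4055,-5.2811) cross=-50.625
  mode - wants cross < 0 → take C=(5.4055,-5.2811) (cross=-50.625)
ex = (C−B)/|BC| = (0.4014,-0.9159); ey = (0.9159,0.4014)
P = B + 2.39·ex + 1.77·ey = (4.7746,0.5675)

4.77 0.57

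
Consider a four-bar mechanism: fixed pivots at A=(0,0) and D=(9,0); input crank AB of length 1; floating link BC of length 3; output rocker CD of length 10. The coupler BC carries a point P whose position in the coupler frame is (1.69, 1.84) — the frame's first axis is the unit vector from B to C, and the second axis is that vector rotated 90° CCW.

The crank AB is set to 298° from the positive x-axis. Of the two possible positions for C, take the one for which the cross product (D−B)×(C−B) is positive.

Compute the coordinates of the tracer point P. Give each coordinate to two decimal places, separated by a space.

-1.92 -0.16

A=(0,0), D=(9.00,0)
B = A + 1.00·(cos298°, sin298°) = (0.4695, -0.8829)
|BD| = 8.5761
circle(B,3.00) ∩ circle(D,10.00): a=-1.0174, h=2.8222
  candidates: C₊=(-0.8331,1.8195) cross=24.204; C₋=(-0.2520,-3.7949) cross=-24.204
  mode + wants cross > 0 → take C=(-0.8331,1.8195) (cross=24.204)
ex = (C−B)/|BC| = (-0.4342,0.9008); ey = (-0.9008,-0.4342)
P = B + 1.69·ex + 1.84·ey = (-1.9218,-0.1594)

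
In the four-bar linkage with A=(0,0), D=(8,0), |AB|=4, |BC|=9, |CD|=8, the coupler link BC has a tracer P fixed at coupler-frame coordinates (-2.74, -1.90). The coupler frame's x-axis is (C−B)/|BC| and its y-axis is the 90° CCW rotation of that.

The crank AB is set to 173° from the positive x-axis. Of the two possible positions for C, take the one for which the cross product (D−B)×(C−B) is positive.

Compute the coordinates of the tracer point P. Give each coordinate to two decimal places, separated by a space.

A=(0,0), D=(8.00,0)
B = A + 4.00·(cos173°, sin173°) = (-3.9702, 0.4875)
|BD| = 11.9801
circle(B,9.00) ∩ circle(D,8.00): a=6.6996, h=6.0096
  candidates: C₊=(2.9684,6.2195) cross=71.996; C₋=(2.4793,-5.7898) cross=-71.996
  mode + wants cross > 0 → take C=(2.9684,6.2195) (cross=71.996)
ex = (C−B)/|BC| = (0.7710,0.6369); ey = (-0.6369,0.7710)
P = B + -2.74·ex + -1.90·ey = (-4.8725,-2.7224)

-4.87 -2.72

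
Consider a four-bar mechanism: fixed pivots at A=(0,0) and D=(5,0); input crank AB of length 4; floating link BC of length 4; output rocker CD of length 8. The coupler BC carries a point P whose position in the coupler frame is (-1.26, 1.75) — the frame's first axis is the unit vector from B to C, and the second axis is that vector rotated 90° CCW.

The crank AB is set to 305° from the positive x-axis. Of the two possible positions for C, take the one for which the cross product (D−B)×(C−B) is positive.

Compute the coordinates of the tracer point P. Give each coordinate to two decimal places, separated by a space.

A=(0,0), D=(5.00,0)
B = A + 4.00·(cos305°, sin305°) = (2.2943, -3.2766)
|BD| = 4.2493
circle(B,4.00) ∩ circle(D,8.00): a=-3.5233, h=1.8939
  candidates: C₊=(-1.4094,-4.7875) cross=8.048; C₋=(1.5113,-7.1992) cross=-8.048
  mode + wants cross > 0 → take C=(-1.4094,-4.7875) (cross=8.048)
ex = (C−B)/|BC| = (-0.9259,-0.3777); ey = (0.3777,-0.9259)
P = B + -1.26·ex + 1.75·ey = (4.1220,-4.4211)

4.12 -4.42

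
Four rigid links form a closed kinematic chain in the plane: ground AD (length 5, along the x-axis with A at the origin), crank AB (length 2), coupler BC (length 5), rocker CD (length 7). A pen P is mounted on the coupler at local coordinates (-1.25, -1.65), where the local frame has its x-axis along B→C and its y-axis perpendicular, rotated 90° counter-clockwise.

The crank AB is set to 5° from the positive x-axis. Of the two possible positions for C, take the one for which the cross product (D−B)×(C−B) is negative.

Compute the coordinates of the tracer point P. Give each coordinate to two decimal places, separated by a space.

A=(0,0), D=(5.00,0)
B = A + 2.00·(cos5°, sin5°) = (1.9924, 0.1743)
|BD| = 3.0127
circle(B,5.00) ∩ circle(D,7.00): a=-2.4769, h=4.3434
  candidates: C₊=(-0.2290,4.6537) cross=13.085; C₋=(-0.7316,-4.0185) cross=-13.085
  mode - wants cross < 0 → take C=(-0.7316,-4.0185) (cross=-13.085)
ex = (C−B)/|BC| = (-0.5448,-0.8386); ey = (0.8386,-0.5448)
P = B + -1.25·ex + -1.65·ey = (1.2898,2.1214)

1.29 2.12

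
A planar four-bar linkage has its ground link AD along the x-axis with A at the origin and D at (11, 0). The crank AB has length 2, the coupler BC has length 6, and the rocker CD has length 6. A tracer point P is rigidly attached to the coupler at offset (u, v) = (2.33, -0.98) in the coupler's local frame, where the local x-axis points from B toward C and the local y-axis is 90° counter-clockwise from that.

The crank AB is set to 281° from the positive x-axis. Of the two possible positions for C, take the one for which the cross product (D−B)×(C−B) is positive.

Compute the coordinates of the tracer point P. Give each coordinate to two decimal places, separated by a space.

A=(0,0), D=(11.00,0)
B = A + 2.00·(cos281°, sin281°) = (0.3816, -1.9633)
|BD| = 10.7984
circle(B,6.00) ∩ circle(D,6.00): a=5.3992, h=2.6170
  candidates: C₊=(5.2150,1.5918) cross=28.260; C₋=(6.1666,-3.5551) cross=-28.260
  mode + wants cross > 0 → take C=(5.2150,1.5918) (cross=28.260)
ex = (C−B)/|BC| = (0.8056,0.5925); ey = (-0.5925,0.8056)
P = B + 2.33·ex + -0.98·ey = (2.8392,-1.3722)

2.84 -1.37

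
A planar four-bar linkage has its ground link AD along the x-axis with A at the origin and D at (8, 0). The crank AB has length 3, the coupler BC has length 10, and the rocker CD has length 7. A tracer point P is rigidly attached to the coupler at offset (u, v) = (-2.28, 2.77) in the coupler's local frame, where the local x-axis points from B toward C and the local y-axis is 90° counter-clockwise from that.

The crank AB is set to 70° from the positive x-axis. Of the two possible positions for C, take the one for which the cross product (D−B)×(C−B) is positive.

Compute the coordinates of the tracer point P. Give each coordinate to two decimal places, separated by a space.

-2.14 4.51

A=(0,0), D=(8.00,0)
B = A + 3.00·(cos70°, sin70°) = (1.0261, 2.8191)
|BD| = 7.5222
circle(B,10.00) ∩ circle(D,7.00): a=7.1511, h=6.9902
  candidates: C₊=(10.2756,6.6198) cross=52.581; C₋=(5.0362,-6.3416) cross=-52.581
  mode + wants cross > 0 → take C=(10.2756,6.6198) (cross=52.581)
ex = (C−B)/|BC| = (0.9250,0.3801); ey = (-0.3801,0.9250)
P = B + -2.28·ex + 2.77·ey = (-2.1356,4.5147)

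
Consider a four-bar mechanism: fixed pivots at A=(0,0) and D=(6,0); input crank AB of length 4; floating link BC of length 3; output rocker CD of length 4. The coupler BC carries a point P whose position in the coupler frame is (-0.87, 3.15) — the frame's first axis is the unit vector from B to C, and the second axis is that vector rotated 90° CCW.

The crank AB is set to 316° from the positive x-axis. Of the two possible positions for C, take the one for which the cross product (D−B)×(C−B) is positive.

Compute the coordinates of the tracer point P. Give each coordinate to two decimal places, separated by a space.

0.12 -4.53

A=(0,0), D=(6.00,0)
B = A + 4.00·(cos316°, sin316°) = (2.8774, -2.7786)
|BD| = 4.1799
circle(B,3.00) ∩ circle(D,4.00): a=1.2526, h=2.7260
  candidates: C₊=(2.0010,0.0905) cross=11.394; C₋=(5.6253,-3.9824) cross=-11.394
  mode + wants cross > 0 → take C=(2.0010,0.0905) (cross=11.394)
ex = (C−B)/|BC| = (-0.2921,0.9564); ey = (-0.9564,-0.2921)
P = B + -0.87·ex + 3.15·ey = (0.1189,-4.5308)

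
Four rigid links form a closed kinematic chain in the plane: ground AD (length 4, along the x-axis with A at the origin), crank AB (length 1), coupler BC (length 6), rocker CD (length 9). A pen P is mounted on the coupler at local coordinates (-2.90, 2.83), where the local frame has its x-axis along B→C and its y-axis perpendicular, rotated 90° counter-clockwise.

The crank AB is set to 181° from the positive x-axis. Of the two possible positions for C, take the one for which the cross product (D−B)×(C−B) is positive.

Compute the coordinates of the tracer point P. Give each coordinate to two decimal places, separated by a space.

A=(0,0), D=(4.00,0)
B = A + 1.00·(cos181°, sin181°) = (-0.9998, -0.0175)
|BD| = 4.9999
circle(B,6.00) ∩ circle(D,9.00): a=-2.0002, h=5.6568
  candidates: C₊=(-3.0198,5.6323) cross=28.283; C₋=(-2.9803,-5.6812) cross=-28.283
  mode + wants cross > 0 → take C=(-3.0198,5.6323) (cross=28.283)
ex = (C−B)/|BC| = (-0.3367,0.9416); ey = (-0.9416,-0.3367)
P = B + -2.90·ex + 2.83·ey = (-2.6884,-3.7009)

-2.69 -3.70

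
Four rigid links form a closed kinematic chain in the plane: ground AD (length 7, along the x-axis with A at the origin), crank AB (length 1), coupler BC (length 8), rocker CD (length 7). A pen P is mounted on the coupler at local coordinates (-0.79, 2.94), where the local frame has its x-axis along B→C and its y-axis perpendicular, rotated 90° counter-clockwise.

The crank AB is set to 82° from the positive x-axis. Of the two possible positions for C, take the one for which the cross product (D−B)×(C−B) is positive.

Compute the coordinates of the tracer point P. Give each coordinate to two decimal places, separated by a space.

-2.55 2.41

A=(0,0), D=(7.00,0)
B = A + 1.00·(cos82°, sin82°) = (0.1392, 0.9903)
|BD| = 6.9319
circle(B,8.00) ∩ circle(D,7.00): a=4.5479, h=6.5815
  candidates: C₊=(5.5807,6.8546) cross=45.623; C₋=(3.7002,-6.1735) cross=-45.623
  mode + wants cross > 0 → take C=(5.5807,6.8546) (cross=45.623)
ex = (C−B)/|BC| = (0.6802,0.7330); ey = (-0.7330,0.6802)
P = B + -0.79·ex + 2.94·ey = (-2.5533,2.4109)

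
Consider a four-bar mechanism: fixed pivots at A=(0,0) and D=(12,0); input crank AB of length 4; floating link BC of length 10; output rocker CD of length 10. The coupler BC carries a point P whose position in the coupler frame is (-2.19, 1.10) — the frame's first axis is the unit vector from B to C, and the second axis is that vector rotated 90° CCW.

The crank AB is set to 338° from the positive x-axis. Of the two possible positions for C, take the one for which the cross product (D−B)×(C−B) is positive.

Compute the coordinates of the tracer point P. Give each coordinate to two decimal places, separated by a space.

2.09 -3.34

A=(0,0), D=(12.00,0)
B = A + 4.00·(cos338°, sin338°) = (3.7087, -1.4984)
|BD| = 8.4256
circle(B,10.00) ∩ circle(D,10.00): a=4.2128, h=9.0693
  candidates: C₊=(6.2415,8.1755) cross=76.414; C₋=(9.4673,-9.6740) cross=-76.414
  mode + wants cross > 0 → take C=(6.2415,8.1755) (cross=76.414)
ex = (C−B)/|BC| = (0.2533,0.9674); ey = (-0.9674,0.2533)
P = B + -2.19·ex + 1.10·ey = (2.0899,-3.3384)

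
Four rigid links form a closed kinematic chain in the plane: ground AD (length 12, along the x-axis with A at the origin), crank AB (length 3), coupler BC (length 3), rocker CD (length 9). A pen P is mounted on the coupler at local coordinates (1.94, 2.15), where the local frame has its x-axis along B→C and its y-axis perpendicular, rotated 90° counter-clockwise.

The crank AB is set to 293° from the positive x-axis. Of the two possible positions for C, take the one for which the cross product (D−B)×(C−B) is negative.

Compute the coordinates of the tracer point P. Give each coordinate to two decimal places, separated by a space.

3.81 -1.57

A=(0,0), D=(12.00,0)
B = A + 3.00·(cos293°, sin293°) = (1.1722, -2.7615)
|BD| = 11.1744
circle(B,3.00) ∩ circle(D,9.00): a=2.3656, h=1.8450
  candidates: C₊=(3.0084,-0.3891) cross=20.617; C₋=(3.9203,-3.9647) cross=-20.617
  mode - wants cross < 0 → take C=(3.9203,-3.9647) (cross=-20.617)
ex = (C−B)/|BC| = (0.9160,-0.4011); ey = (0.4011,0.9160)
P = B + 1.94·ex + 2.15·ey = (3.8116,-1.5701)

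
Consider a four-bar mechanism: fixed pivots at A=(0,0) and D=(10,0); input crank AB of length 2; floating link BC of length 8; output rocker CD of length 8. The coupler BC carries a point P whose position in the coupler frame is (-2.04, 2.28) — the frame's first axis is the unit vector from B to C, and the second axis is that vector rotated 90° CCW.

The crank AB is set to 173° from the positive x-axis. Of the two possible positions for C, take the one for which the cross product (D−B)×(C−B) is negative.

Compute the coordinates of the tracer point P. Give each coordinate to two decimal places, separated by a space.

-1.94 3.30

A=(0,0), D=(10.00,0)
B = A + 2.00·(cos173°, sin173°) = (-1.9851, 0.2437)
|BD| = 11.9876
circle(B,8.00) ∩ circle(D,8.00): a=5.9938, h=5.2985
  candidates: C₊=(4.1152,5.4193) cross=63.517; C₋=(3.8997,-5.1756) cross=-63.517
  mode - wants cross < 0 → take C=(3.8997,-5.1756) (cross=-63.517)
ex = (C−B)/|BC| = (0.7356,-0.6774); ey = (0.6774,0.7356)
P = B + -2.04·ex + 2.28·ey = (-1.9412,3.3028)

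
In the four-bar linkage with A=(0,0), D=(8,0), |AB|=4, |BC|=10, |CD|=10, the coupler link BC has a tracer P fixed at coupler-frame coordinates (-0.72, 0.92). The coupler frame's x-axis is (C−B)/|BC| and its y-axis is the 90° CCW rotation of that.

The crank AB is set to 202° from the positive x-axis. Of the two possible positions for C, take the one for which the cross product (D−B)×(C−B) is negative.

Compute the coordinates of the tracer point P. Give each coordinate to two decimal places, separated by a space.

-3.54 -0.34

A=(0,0), D=(8.00,0)
B = A + 4.00·(cos202°, sin202°) = (-3.7087, -1.4984)
|BD| = 11.8042
circle(B,10.00) ∩ circle(D,10.00): a=5.9021, h=8.0725
  candidates: C₊=(1.1209,7.2580) cross=95.289; C₋=(3.1704,-8.7564) cross=-95.289
  mode - wants cross < 0 → take C=(3.1704,-8.7564) (cross=-95.289)
ex = (C−B)/|BC| = (0.6879,-0.7258); ey = (0.7258,0.6879)
P = B + -0.72·ex + 0.92·ey = (-3.5363,-0.3430)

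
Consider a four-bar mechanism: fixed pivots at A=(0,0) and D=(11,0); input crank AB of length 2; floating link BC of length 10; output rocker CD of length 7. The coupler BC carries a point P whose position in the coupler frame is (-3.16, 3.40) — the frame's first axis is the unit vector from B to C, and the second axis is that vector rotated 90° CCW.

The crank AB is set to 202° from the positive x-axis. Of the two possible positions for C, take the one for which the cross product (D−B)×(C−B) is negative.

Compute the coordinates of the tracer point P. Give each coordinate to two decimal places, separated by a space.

A=(0,0), D=(11.00,0)
B = A + 2.00·(cos202°, sin202°) = (-1.8544, -0.7492)
|BD| = 12.8762
circle(B,10.00) ∩ circle(D,7.00): a=8.4185, h=5.3971
  candidates: C₊=(6.2358,5.1286) cross=69.494; C₋=(6.8639,-5.6474) cross=-69.494
  mode - wants cross < 0 → take C=(6.8639,-5.6474) (cross=-69.494)
ex = (C−B)/|BC| = (0.8718,-0.4898); ey = (0.4898,0.8718)
P = B + -3.16·ex + 3.40·ey = (-2.9440,3.7628)

-2.94 3.76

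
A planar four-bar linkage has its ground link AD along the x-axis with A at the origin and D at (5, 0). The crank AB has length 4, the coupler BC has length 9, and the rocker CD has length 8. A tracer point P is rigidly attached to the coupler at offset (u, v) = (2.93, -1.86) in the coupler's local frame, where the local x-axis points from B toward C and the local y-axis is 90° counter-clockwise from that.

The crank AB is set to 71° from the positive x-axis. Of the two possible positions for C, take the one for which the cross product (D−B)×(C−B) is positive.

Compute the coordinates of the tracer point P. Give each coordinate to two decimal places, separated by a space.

A=(0,0), D=(5.00,0)
B = A + 4.00·(cos71°, sin71°) = (1.3023, 3.7821)
|BD| = 5.2894
circle(B,9.00) ∩ circle(D,8.00): a=4.2517, h=7.9324
  candidates: C₊=(9.9465,6.2874) cross=41.957; C₋=(-1.3974,-4.8035) cross=-41.957
  mode + wants cross > 0 → take C=(9.9465,6.2874) (cross=41.957)
ex = (C−B)/|BC| = (0.9605,0.2784); ey = (-0.2784,0.9605)
P = B + 2.93·ex + -1.86·ey = (4.6342,2.8112)

4.63 2.81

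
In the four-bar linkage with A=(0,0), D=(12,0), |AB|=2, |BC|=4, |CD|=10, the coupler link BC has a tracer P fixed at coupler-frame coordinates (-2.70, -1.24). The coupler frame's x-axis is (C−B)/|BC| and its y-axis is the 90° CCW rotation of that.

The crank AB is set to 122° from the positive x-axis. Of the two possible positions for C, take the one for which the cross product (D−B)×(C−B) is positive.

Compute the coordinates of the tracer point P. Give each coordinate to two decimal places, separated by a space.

-3.00 -0.55

A=(0,0), D=(12.00,0)
B = A + 2.00·(cos122°, sin122°) = (-1.0598, 1.6961)
|BD| = 13.1695
circle(B,4.00) ∩ circle(D,10.00): a=3.3956, h=2.1143
  candidates: C₊=(2.5798,3.3554) cross=27.844; C₋=(2.0352,-0.8379) cross=-27.844
  mode + wants cross > 0 → take C=(2.5798,3.3554) (cross=27.844)
ex = (C−B)/|BC| = (0.9099,0.4148); ey = (-0.4148,0.9099)
P = B + -2.70·ex + -1.24·ey = (-3.0022,-0.5522)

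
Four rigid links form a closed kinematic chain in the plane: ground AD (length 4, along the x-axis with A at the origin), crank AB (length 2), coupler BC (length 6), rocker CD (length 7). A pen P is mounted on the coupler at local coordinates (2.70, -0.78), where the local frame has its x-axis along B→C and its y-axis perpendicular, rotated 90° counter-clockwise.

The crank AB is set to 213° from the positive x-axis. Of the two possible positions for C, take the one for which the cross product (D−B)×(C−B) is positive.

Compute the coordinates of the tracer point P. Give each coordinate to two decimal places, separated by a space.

A=(0,0), D=(4.00,0)
B = A + 2.00·(cos213°, sin213°) = (-1.6773, -1.0893)
|BD| = 5.7809
circle(B,6.00) ∩ circle(D,7.00): a=1.7661, h=5.7342
  candidates: C₊=(-1.0234,4.8750) cross=33.149; C₋=(1.1376,-6.3880) cross=-33.149
  mode + wants cross > 0 → take C=(-1.0234,4.8750) (cross=33.149)
ex = (C−B)/|BC| = (0.1090,0.9940); ey = (-0.9940,0.1090)
P = B + 2.70·ex + -0.78·ey = (-0.6077,1.5096)

-0.61 1.51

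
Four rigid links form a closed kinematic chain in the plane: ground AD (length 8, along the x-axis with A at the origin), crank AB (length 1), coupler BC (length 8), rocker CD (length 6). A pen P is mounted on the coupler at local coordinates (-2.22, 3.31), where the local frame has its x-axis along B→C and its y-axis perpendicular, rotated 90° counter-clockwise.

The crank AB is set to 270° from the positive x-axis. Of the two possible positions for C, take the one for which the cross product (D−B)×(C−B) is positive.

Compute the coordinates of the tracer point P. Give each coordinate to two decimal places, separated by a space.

-3.97 -0.64

A=(0,0), D=(8.00,0)
B = A + 1.00·(cos270°, sin270°) = (-0.0000, -1.0000)
|BD| = 8.0623
circle(B,8.00) ∩ circle(D,6.00): a=5.7676, h=5.5439
  candidates: C₊=(5.0354,5.2165) cross=44.696; C₋=(6.4107,-5.7857) cross=-44.696
  mode + wants cross > 0 → take C=(5.0354,5.2165) (cross=44.696)
ex = (C−B)/|BC| = (0.6294,0.7771); ey = (-0.7771,0.6294)
P = B + -2.22·ex + 3.31·ey = (-3.9694,-0.6417)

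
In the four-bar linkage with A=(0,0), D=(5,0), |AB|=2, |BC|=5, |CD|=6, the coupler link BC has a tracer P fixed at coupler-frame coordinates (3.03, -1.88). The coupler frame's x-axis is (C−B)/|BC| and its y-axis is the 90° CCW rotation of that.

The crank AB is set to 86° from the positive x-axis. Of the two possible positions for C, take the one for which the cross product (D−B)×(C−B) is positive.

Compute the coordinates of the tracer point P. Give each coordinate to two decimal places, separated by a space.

3.54 3.06

A=(0,0), D=(5.00,0)
B = A + 2.00·(cos86°, sin86°) = (0.1395, 1.9951)
|BD| = 5.2540
circle(B,5.00) ∩ circle(D,6.00): a=1.5802, h=4.7437
  candidates: C₊=(3.4027,5.7835) cross=24.924; C₋=(-0.2000,-2.9933) cross=-24.924
  mode + wants cross > 0 → take C=(3.4027,5.7835) (cross=24.924)
ex = (C−B)/|BC| = (0.6526,0.7577); ey = (-0.7577,0.6526)
P = B + 3.03·ex + -1.88·ey = (3.5414,3.0639)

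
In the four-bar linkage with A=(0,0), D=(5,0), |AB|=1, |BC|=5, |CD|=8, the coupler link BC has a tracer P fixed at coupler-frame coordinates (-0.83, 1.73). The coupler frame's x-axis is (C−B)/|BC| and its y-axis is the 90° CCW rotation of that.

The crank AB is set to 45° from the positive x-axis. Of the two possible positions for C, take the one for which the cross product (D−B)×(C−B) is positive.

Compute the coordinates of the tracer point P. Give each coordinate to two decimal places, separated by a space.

-0.68 -0.62

A=(0,0), D=(5.00,0)
B = A + 1.00·(cos45°, sin45°) = (0.7071, 0.7071)
|BD| = 4.3507
circle(B,5.00) ∩ circle(D,8.00): a=-2.3066, h=4.4362
  candidates: C₊=(-0.8479,5.4592) cross=19.301; C₋=(-2.2898,-3.2952) cross=-19.301
  mode + wants cross > 0 → take C=(-0.8479,5.4592) (cross=19.301)
ex = (C−B)/|BC| = (-0.3110,0.9504); ey = (-0.9504,-0.3110)
P = B + -0.83·ex + 1.73·ey = (-0.6790,-0.6198)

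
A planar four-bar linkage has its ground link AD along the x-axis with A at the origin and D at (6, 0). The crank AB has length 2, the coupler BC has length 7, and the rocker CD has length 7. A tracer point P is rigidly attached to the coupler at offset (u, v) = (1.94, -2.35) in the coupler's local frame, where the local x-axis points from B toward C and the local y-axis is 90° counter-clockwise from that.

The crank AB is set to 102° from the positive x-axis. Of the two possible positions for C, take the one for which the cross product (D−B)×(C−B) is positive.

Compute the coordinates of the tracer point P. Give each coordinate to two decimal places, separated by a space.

A=(0,0), D=(6.00,0)
B = A + 2.00·(cos102°, sin102°) = (-0.4158, 1.9563)
|BD| = 6.7074
circle(B,7.00) ∩ circle(D,7.00): a=3.3537, h=6.1443
  candidates: C₊=(4.5841,6.8553) cross=41.213; C₋=(1.0000,-4.8990) cross=-41.213
  mode + wants cross > 0 → take C=(4.5841,6.8553) (cross=41.213)
ex = (C−B)/|BC| = (0.7143,0.6999); ey = (-0.6999,0.7143)
P = B + 1.94·ex + -2.35·ey = (2.6146,1.6355)

2.61 1.64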